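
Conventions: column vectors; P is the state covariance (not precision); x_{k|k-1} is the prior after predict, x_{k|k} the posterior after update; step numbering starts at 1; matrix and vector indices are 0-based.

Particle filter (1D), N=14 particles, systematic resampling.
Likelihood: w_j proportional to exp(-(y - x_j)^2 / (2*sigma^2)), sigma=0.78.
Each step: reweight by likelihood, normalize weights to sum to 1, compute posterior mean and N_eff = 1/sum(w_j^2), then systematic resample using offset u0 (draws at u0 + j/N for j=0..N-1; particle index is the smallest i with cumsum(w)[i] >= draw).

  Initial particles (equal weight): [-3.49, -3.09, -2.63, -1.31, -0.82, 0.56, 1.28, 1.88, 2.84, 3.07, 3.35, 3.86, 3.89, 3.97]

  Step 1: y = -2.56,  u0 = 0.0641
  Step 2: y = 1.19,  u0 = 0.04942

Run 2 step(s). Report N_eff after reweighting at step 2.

step 1: w=[0.1860, 0.3005, 0.3771, 0.1048, 0.0314, 0.0001, 0.0000, 0.0000, 0.0000, 0.0000, 0.0000, 0.0000, 0.0000, 0.0000]  mean=-2.7325  Neff=3.5833  idx=[0, 0, 1, 1, 1, 1, 2, 2, 2, 2, 2, 2, 3, 4]
step 2: w=[0.0000, 0.0000, 0.0000, 0.0000, 0.0000, 0.0000, 0.0001, 0.0001, 0.0001, 0.0001, 0.0001, 0.0001, 0.1398, 0.8593]  mean=-0.8901  Neff=1.3193  idx=[12, 12, 13, 13, 13, 13, 13, 13, 13, 13, 13, 13, 13, 13]

N_eff = 1.3193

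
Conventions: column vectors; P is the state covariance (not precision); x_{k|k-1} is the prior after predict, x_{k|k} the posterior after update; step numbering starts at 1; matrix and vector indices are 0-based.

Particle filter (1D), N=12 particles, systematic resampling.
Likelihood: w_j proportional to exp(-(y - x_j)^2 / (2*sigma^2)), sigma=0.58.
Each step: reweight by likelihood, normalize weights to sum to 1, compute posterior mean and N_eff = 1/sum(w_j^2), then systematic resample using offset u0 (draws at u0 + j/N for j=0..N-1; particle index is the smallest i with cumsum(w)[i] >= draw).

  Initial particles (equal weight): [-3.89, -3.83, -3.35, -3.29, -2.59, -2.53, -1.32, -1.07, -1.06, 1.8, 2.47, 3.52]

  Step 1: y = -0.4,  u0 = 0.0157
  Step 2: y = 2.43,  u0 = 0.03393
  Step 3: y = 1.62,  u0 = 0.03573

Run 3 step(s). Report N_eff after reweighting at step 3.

N_eff = 11.9812

step 1: w=[0.0000, 0.0000, 0.0000, 0.0000, 0.0006, 0.0009, 0.2147, 0.3877, 0.3955, 0.0006, 0.0000, 0.0000]  mean=-1.1203  Neff=2.8342  idx=[6, 6, 6, 7, 7, 7, 7, 7, 8, 8, 8, 8]
step 2: w=[0.0070, 0.0070, 0.0070, 0.1037, 0.1037, 0.1037, 0.1037, 0.1037, 0.1151, 0.1151, 0.1151, 0.1151]  mean=-1.0707  Neff=9.3529  idx=[3, 3, 4, 5, 6, 7, 7, 8, 9, 10, 10, 11]
step 3: w=[0.0805, 0.0805, 0.0805, 0.0805, 0.0805, 0.0805, 0.0805, 0.0872, 0.0872, 0.0872, 0.0872, 0.0872]  mean=-1.0656  Neff=11.9812  idx=[0, 1, 2, 3, 4, 5, 6, 7, 8, 9, 10, 11]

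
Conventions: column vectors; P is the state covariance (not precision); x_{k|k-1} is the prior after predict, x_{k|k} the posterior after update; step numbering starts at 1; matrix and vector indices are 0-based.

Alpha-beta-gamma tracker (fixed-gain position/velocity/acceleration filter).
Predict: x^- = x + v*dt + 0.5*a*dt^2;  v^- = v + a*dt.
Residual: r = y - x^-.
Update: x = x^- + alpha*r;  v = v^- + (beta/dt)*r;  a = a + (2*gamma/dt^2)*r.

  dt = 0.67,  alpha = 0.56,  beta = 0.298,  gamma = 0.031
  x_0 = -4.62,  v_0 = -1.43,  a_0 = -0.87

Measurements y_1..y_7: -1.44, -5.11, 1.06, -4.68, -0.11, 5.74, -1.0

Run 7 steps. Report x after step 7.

x_post = 2.0226

step 1: x_pred=-5.7734  r=4.3334  x^+=-3.3467  v^+=-0.0855  a^+=-0.2715
step 2: x_pred=-3.4649  r=-1.6451  x^+=-4.3862  v^+=-0.9991  a^+=-0.4987
step 3: x_pred=-5.1675  r=6.2275  x^+=-1.6801  v^+=1.4366  a^+=0.3614
step 4: x_pred=-0.6365  r=-4.0435  x^+=-2.9008  v^+=-0.1197  a^+=-0.1971
step 5: x_pred=-3.0253  r=2.9153  x^+=-1.3927  v^+=1.0449  a^+=0.2056
step 6: x_pred=-0.6465  r=6.3865  x^+=2.9299  v^+=4.0232  a^+=1.0877
step 7: x_pred=5.8696  r=-6.8696  x^+=2.0226  v^+=1.6965  a^+=0.1389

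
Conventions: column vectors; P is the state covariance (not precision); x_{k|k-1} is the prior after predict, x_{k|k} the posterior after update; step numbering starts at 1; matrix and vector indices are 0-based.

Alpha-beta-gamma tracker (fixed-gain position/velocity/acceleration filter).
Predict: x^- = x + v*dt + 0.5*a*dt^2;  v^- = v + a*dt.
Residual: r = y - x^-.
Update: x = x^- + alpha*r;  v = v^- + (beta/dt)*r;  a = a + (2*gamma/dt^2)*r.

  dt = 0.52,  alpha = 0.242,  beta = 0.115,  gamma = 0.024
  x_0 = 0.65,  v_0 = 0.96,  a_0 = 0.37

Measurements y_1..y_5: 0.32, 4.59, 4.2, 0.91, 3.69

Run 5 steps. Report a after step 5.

step 1: x_pred=1.1992  r=-0.8792  x^+=0.9865  v^+=0.9580  a^+=0.2139
step 2: x_pred=1.5135  r=3.0765  x^+=2.2580  v^+=1.7496  a^+=0.7600
step 3: x_pred=3.2706  r=0.9294  x^+=3.4955  v^+=2.3503  a^+=0.9250
step 4: x_pred=4.8427  r=-3.9327  x^+=3.8910  v^+=1.9616  a^+=0.2269
step 5: x_pred=4.9417  r=-1.2517  x^+=4.6388  v^+=1.8028  a^+=0.0047

a_post = 0.0047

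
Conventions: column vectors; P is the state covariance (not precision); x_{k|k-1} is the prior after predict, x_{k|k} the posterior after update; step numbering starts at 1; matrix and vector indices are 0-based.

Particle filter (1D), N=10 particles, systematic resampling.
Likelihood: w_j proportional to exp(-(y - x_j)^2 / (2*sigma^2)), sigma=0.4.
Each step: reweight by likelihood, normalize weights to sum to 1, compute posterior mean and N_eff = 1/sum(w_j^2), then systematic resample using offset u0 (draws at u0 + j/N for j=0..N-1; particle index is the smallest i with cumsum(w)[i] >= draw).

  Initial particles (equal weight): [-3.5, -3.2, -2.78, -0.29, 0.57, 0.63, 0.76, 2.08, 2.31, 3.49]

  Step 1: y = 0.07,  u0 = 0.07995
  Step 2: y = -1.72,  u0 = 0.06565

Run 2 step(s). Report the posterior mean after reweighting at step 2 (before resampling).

step 1: w=[0.0000, 0.0000, 0.0000, 0.3864, 0.2653, 0.2174, 0.1309, 0.0000, 0.0000, 0.0000]  mean=0.2756  Neff=3.5199  idx=[3, 3, 3, 3, 4, 4, 5, 5, 6, 6]
step 2: w=[0.2500, 0.2500, 0.2500, 0.2500, 0.0000, 0.0000, 0.0000, 0.0000, 0.0000, 0.0000]  mean=-0.2900  Neff=4.0003  idx=[0, 0, 1, 1, 1, 2, 2, 3, 3, 3]

post_mean = -0.2900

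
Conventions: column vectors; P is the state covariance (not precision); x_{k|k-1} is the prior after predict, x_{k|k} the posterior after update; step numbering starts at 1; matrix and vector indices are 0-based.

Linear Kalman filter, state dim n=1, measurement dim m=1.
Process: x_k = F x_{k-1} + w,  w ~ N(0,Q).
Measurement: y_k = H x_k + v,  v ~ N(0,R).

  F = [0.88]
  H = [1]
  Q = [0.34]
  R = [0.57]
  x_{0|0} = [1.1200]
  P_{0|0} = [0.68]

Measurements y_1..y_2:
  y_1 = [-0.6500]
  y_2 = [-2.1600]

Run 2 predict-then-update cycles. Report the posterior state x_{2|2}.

step 1: x^-=[0.9856]  P^-=[0.8666]  S=[1.4366]  K=[0.6032]  nu=[-1.6356]  x^+=[-0.0010]  P^+=[0.3438]
step 2: x^-=[-0.0009]  P^-=[0.6063]  S=[1.1763]  K=[0.5154]  nu=[-2.1591]  x^+=[-1.1137]  P^+=[0.2938]

x_post = [-1.1137]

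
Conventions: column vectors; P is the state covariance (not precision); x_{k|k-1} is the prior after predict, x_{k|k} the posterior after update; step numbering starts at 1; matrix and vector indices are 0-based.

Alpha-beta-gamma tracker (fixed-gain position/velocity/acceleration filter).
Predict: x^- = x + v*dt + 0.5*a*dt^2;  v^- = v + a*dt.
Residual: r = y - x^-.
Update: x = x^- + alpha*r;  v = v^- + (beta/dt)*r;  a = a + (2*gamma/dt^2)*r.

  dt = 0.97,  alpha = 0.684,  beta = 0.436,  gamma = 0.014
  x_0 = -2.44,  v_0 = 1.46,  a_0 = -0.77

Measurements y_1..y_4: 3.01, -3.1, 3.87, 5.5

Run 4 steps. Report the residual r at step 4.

resid = 3.0532

step 1: x_pred=-1.3860  r=4.3960  x^+=1.6208  v^+=2.6891  a^+=-0.6392
step 2: x_pred=3.9285  r=-7.0285  x^+=-0.8790  v^+=-1.0902  a^+=-0.8483
step 3: x_pred=-2.3355  r=6.2055  x^+=1.9090  v^+=0.8762  a^+=-0.6637
step 4: x_pred=2.4468  r=3.0532  x^+=4.5352  v^+=1.6049  a^+=-0.5728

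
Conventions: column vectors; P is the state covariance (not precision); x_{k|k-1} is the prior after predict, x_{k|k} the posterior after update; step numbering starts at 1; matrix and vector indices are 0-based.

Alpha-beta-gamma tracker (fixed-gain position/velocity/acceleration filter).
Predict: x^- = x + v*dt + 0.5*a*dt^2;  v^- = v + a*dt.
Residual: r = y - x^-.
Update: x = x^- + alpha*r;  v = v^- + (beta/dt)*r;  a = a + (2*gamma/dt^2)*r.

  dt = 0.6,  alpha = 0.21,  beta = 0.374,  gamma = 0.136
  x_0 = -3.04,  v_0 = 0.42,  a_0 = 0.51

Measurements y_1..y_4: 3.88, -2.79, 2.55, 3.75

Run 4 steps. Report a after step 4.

a_post = -2.3568

step 1: x_pred=-2.6962  r=6.5762  x^+=-1.3152  v^+=4.8252  a^+=5.4787
step 2: x_pred=2.5661  r=-5.3561  x^+=1.4413  v^+=4.7738  a^+=1.4319
step 3: x_pred=4.5633  r=-2.0133  x^+=4.1405  v^+=4.3779  a^+=-0.0893
step 4: x_pred=6.7512  r=-3.0012  x^+=6.1209  v^+=2.4536  a^+=-2.3568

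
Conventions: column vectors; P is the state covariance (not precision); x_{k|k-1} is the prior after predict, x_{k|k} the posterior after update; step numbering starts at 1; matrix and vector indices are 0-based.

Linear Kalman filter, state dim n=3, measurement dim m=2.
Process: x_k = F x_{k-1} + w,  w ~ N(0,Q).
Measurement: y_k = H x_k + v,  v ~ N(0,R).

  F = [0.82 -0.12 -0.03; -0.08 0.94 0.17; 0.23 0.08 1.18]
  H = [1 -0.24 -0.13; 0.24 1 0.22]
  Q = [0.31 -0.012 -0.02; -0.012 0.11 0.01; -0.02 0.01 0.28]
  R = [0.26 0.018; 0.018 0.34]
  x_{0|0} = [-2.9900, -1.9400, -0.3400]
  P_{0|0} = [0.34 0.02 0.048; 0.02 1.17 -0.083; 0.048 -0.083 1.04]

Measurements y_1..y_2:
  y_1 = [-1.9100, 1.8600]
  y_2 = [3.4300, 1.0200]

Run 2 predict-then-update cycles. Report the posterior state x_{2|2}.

step 1: x^-=[-2.2088, -1.6422, -1.2441]  P^-=[0.5495 -0.1451 0.0549; -0.1451 1.1452 0.2087; 0.0549 0.2087 1.7647]  S=[0.9737 -0.3400; -0.3400 1.6302]  K=[0.6391 0.1326; -0.2281 0.6617; -0.1078 0.3518]  nu=[-0.2571, 4.3060]  x^+=[-1.8023, 1.2657, 0.2983]  P^+=[0.1808 -0.0127 0.1176; -0.0127 0.2781 -0.2462; 0.1176 -0.2462 1.5259]
step 2: x^-=[-1.6387, 1.3847, 0.0387]  P^-=[0.4319 -0.0443 0.1053; -0.0443 0.3210 0.0480; 0.1053 0.0480 2.4328]  S=[0.7483 -0.0556; -0.0556 0.8146]  K=[0.5835 0.1412; -0.1419 0.3843; -0.2430 0.7304]  nu=[5.4060, 0.0201]  x^+=[1.5185, 0.6253, -1.2605]  P^+=[0.1700 -0.0151 0.1492; -0.0151 0.1796 -0.2174; 0.1492 -0.2174 1.9343]

x_post = [1.5185, 0.6253, -1.2605]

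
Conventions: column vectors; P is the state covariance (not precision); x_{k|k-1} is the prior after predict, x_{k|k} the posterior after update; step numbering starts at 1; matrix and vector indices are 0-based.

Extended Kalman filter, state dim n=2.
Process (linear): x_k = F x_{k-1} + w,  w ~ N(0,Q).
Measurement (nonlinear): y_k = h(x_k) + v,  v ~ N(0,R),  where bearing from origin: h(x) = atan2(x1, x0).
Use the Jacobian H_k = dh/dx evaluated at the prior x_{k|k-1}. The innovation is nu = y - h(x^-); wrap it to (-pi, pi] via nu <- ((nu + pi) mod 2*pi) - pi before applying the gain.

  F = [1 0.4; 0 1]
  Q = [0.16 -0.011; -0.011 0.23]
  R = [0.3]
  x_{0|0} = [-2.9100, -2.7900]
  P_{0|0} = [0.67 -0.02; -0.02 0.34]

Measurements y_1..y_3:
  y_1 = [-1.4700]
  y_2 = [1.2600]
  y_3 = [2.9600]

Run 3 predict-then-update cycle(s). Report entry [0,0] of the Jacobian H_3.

step 1: x^-=[-4.0260, -2.7900]  P^-=[0.8684 0.1050; 0.1050 0.5700]  H_jac=[0.1163 -0.1678]  S=[0.3237]  K=[0.2575; -0.2578]  nu=[1.0656]  x^+=[-3.7516, -3.0647]  P^+=[0.8469 0.1265; 0.1265 0.5485]
step 2: x^-=[-4.9774, -3.0647]  P^-=[1.1959 0.3349; 0.3349 0.7785]  H_jac=[0.0897 -0.1457]  S=[0.3174]  K=[0.1843; -0.2627]  nu=[-2.4335]  x^+=[-5.4258, -2.4254]  P^+=[1.1851 0.3502; 0.3502 0.7566]
step 3: x^-=[-6.3960, -2.4254]  P^-=[1.7464 0.6419; 0.6419 0.9866]  H_jac=[0.0518 -0.1367]  S=[0.3140]  K=[0.0089; -0.3235]  nu=[-0.5441]  x^+=[-6.4008, -2.2494]  P^+=[1.7463 0.6428; 0.6428 0.9537]

H_jac[0,0] = 0.0518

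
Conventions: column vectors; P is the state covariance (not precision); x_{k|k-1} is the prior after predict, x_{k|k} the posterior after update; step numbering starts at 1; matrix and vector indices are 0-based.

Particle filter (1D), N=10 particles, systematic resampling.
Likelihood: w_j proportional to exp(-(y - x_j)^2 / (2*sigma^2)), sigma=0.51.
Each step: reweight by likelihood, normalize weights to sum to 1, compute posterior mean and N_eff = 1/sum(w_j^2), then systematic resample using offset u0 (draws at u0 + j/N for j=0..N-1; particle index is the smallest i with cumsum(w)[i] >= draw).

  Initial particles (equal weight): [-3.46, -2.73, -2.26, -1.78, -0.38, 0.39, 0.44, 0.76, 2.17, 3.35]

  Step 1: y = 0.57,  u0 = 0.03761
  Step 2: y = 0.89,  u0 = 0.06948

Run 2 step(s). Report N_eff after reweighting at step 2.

N_eff = 8.7573

step 1: w=[0.0000, 0.0000, 0.0000, 0.0000, 0.0583, 0.3107, 0.3201, 0.3085, 0.0024, 0.0000]  mean=0.4795  Neff=3.3608  idx=[4, 5, 5, 5, 6, 6, 6, 7, 7, 7]
step 2: w=[0.0066, 0.0905, 0.0905, 0.0905, 0.0991, 0.0991, 0.0991, 0.1416, 0.1416, 0.1416]  mean=0.5570  Neff=8.7573  idx=[1, 2, 3, 4, 5, 6, 7, 8, 9, 9]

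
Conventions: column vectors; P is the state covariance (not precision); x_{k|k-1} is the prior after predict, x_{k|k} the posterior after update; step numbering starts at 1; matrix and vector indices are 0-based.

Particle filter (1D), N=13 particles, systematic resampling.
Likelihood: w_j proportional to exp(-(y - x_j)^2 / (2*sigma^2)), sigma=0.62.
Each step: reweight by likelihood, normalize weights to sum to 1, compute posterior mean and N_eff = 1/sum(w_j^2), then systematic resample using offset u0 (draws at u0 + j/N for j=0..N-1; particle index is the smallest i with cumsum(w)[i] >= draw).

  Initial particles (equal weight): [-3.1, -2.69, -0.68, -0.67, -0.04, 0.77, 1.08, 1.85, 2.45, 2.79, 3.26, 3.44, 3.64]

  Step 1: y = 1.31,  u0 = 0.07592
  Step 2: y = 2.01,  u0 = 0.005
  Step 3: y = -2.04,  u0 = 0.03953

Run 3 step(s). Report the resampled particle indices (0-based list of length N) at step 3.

resampled_idx = [0, 0, 0, 0, 0, 0, 0, 0, 0, 1, 2, 3, 4]

step 1: w=[0.0000, 0.0000, 0.0022, 0.0023, 0.0351, 0.2572, 0.3509, 0.2572, 0.0693, 0.0218, 0.0027, 0.0010, 0.0003]  mean=1.2924  Neff=3.8173  idx=[5, 5, 5, 6, 6, 6, 6, 6, 7, 7, 7, 8, 11]
step 2: w=[0.0234, 0.0234, 0.0234, 0.0562, 0.0562, 0.0562, 0.0562, 0.0562, 0.1674, 0.1674, 0.1674, 0.1345, 0.0121]  mean=1.6578  Neff=8.3518  idx=[0, 3, 4, 5, 7, 8, 8, 9, 9, 10, 10, 10, 11]
step 3: w=[0.7317, 0.0670, 0.0670, 0.0670, 0.0670, 0.0001, 0.0001, 0.0001, 0.0001, 0.0001, 0.0001, 0.0001, 0.0000]  mean=0.8535  Neff=1.8072  idx=[0, 0, 0, 0, 0, 0, 0, 0, 0, 1, 2, 3, 4]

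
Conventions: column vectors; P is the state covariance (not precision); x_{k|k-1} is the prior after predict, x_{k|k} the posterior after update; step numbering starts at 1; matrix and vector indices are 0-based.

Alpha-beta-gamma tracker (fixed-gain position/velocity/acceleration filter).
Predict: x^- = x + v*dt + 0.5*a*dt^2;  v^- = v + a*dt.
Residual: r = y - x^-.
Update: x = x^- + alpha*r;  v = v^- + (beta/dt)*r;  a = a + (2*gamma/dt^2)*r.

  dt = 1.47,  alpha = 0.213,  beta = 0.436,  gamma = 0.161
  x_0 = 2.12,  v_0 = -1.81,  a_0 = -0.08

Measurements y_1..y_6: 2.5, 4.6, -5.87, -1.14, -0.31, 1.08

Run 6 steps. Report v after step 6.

v_post = -0.9290

step 1: x_pred=-0.6271  r=3.1271  x^+=0.0389  v^+=-1.0001  a^+=0.3860
step 2: x_pred=-1.0142  r=5.6142  x^+=0.1817  v^+=1.2324  a^+=1.2226
step 3: x_pred=3.3143  r=-9.1843  x^+=1.3580  v^+=0.3056  a^+=-0.1460
step 4: x_pred=1.6495  r=-2.7895  x^+=1.0553  v^+=-0.7364  a^+=-0.5617
step 5: x_pred=-0.6341  r=0.3241  x^+=-0.5650  v^+=-1.4659  a^+=-0.5134
step 6: x_pred=-3.2747  r=4.3547  x^+=-2.3471  v^+=-0.9290  a^+=0.1355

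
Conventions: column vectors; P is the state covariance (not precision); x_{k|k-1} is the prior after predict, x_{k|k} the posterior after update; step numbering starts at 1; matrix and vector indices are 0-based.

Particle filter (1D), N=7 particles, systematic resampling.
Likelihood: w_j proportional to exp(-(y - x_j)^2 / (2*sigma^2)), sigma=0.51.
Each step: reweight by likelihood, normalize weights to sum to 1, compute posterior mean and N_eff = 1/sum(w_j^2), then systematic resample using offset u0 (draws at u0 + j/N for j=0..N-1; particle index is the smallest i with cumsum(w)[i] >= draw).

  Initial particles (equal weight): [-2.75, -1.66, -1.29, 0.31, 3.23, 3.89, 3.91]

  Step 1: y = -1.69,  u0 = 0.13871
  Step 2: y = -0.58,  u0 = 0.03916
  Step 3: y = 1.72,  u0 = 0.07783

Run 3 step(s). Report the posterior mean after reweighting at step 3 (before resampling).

step 1: w=[0.0624, 0.5398, 0.3976, 0.0002, 0.0000, 0.0000, 0.0000]  mean=-1.5804  Neff=2.2058  idx=[1, 1, 1, 1, 2, 2, 2]
step 2: w=[0.0680, 0.0680, 0.0680, 0.0680, 0.2427, 0.2427, 0.2427]  mean=-1.3906  Neff=5.1223  idx=[0, 2, 4, 4, 5, 5, 6]
step 3: w=[0.0021, 0.0021, 0.1992, 0.1992, 0.1992, 0.1992, 0.1992]  mean=-1.2916  Neff=5.0423  idx=[2, 3, 3, 4, 5, 5, 6]

post_mean = -1.2916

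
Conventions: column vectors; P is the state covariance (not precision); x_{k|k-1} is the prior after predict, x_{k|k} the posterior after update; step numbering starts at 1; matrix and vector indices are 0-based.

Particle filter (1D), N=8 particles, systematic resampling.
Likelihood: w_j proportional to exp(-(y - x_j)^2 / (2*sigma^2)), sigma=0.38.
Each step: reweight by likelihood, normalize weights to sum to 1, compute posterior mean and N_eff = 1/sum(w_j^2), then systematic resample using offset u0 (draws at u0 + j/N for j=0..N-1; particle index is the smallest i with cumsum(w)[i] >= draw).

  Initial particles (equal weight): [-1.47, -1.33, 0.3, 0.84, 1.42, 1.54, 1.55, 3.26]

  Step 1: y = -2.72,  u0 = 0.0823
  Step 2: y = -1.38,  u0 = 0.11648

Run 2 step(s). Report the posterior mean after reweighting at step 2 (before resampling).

post_mean = -1.4345

step 1: w=[0.7824, 0.2176, 0.0000, 0.0000, 0.0000, 0.0000, 0.0000, 0.0000]  mean=-1.4395  Neff=1.5163  idx=[0, 0, 0, 0, 0, 0, 1, 1]
step 2: w=[0.1244, 0.1244, 0.1244, 0.1244, 0.1244, 0.1244, 0.1268, 0.1268]  mean=-1.4345  Neff=7.9994  idx=[0, 1, 2, 3, 4, 5, 6, 7]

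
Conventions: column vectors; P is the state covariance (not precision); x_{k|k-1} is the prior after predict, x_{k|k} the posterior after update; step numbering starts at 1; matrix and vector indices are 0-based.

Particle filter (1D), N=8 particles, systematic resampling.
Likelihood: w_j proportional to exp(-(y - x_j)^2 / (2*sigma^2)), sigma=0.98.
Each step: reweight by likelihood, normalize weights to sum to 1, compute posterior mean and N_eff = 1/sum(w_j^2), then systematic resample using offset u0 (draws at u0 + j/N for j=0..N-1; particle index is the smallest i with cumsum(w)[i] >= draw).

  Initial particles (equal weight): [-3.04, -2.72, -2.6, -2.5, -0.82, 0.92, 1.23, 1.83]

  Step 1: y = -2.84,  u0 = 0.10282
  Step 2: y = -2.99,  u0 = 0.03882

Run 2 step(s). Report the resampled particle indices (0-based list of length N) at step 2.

step 1: w=[0.2446, 0.2479, 0.2424, 0.2351, 0.0298, 0.0002, 0.0000, 0.0000]  mean=-2.6600  Neff=4.2341  idx=[0, 0, 1, 1, 2, 2, 3, 4]
step 2: w=[0.1482, 0.1482, 0.1429, 0.1429, 0.1371, 0.1371, 0.1309, 0.0128]  mean=-2.7288  Neff=7.1616  idx=[0, 1, 1, 2, 3, 4, 5, 6]

resampled_idx = [0, 1, 1, 2, 3, 4, 5, 6]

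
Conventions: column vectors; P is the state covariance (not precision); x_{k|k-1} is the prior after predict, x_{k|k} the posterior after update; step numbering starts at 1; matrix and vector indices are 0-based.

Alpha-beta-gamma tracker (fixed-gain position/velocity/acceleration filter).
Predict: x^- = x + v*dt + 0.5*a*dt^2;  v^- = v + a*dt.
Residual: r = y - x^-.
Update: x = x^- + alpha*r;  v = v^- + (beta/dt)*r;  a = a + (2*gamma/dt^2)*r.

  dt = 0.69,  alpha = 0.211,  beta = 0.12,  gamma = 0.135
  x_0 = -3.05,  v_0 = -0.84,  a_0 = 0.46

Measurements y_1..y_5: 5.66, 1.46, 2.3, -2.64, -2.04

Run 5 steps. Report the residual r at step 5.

step 1: x_pred=-3.5201  r=9.1801  x^+=-1.5831  v^+=1.0739  a^+=5.6661
step 2: x_pred=0.5067  r=0.9533  x^+=0.7079  v^+=5.1493  a^+=6.2067
step 3: x_pred=5.7384  r=-3.4384  x^+=5.0129  v^+=8.8340  a^+=4.2568
step 4: x_pred=12.1217  r=-14.7617  x^+=9.0070  v^+=9.2039  a^+=-4.1147
step 5: x_pred=14.3781  r=-16.4181  x^+=10.9139  v^+=3.5094  a^+=-13.4256

resid = -16.4181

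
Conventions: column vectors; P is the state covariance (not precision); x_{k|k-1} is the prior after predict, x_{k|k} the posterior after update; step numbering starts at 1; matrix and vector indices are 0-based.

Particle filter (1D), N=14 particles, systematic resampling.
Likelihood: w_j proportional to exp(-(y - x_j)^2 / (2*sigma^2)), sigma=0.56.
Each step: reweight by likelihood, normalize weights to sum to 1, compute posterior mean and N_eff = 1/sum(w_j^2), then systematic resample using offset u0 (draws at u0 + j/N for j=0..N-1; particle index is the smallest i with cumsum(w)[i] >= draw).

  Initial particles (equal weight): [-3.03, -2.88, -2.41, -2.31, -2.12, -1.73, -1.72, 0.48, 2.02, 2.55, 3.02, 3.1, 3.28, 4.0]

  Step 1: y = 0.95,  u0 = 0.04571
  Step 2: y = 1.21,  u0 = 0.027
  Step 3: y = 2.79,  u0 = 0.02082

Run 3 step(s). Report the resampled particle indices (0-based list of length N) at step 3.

step 1: w=[0.0000, 0.0000, 0.0000, 0.0000, 0.0000, 0.0000, 0.0000, 0.7962, 0.1825, 0.0191, 0.0012, 0.0007, 0.0002, 0.0000]  mean=0.8061  Neff=1.4978  idx=[7, 7, 7, 7, 7, 7, 7, 7, 7, 7, 7, 8, 8, 8]
step 2: w=[0.0743, 0.0743, 0.0743, 0.0743, 0.0743, 0.0743, 0.0743, 0.0743, 0.0743, 0.0743, 0.0743, 0.0610, 0.0610, 0.0610]  mean=0.7619  Neff=13.9194  idx=[0, 1, 2, 3, 4, 5, 6, 7, 8, 9, 9, 10, 12, 13]
step 3: w=[0.0003, 0.0003, 0.0003, 0.0003, 0.0003, 0.0003, 0.0003, 0.0003, 0.0003, 0.0003, 0.0003, 0.0003, 0.4984, 0.4984]  mean=2.0152  Neff=2.0125  idx=[12, 12, 12, 12, 12, 12, 12, 13, 13, 13, 13, 13, 13, 13]

resampled_idx = [12, 12, 12, 12, 12, 12, 12, 13, 13, 13, 13, 13, 13, 13]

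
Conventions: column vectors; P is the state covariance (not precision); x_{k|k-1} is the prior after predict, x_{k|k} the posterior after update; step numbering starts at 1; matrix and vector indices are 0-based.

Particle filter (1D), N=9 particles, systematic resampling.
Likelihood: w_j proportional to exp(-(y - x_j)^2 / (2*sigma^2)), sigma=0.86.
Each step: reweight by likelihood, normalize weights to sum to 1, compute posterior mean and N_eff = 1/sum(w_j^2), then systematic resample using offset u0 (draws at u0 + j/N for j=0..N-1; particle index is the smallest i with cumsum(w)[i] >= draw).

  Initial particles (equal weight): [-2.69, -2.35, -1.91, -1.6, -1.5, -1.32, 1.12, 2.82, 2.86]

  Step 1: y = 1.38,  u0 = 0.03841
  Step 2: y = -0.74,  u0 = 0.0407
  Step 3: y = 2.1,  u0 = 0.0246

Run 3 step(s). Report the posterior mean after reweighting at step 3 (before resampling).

post_mean = 1.1200

step 1: w=[0.0000, 0.0001, 0.0005, 0.0017, 0.0025, 0.0050, 0.6620, 0.1706, 0.1576]  mean=1.6590  Neff=2.0316  idx=[6, 6, 6, 6, 6, 6, 7, 7, 8]
step 2: w=[0.1665, 0.1665, 0.1665, 0.1665, 0.1665, 0.1665, 0.0003, 0.0003, 0.0003]  mean=1.1216  Neff=6.0111  idx=[0, 0, 1, 2, 2, 3, 4, 4, 5]
step 3: w=[0.1111, 0.1111, 0.1111, 0.1111, 0.1111, 0.1111, 0.1111, 0.1111, 0.1111]  mean=1.1200  Neff=9.0000  idx=[0, 1, 2, 3, 4, 5, 6, 7, 8]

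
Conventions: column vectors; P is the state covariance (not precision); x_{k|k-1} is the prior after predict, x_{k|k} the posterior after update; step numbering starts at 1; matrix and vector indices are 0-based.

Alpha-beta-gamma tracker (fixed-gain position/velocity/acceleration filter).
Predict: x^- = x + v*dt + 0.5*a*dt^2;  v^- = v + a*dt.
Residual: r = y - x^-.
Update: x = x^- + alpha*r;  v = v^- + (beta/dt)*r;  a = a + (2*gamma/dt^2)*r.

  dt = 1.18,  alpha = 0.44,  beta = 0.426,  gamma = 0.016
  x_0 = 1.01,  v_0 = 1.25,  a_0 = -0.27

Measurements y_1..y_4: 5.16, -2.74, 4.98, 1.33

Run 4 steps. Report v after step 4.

step 1: x_pred=2.2970  r=2.8630  x^+=3.5567  v^+=1.9650  a^+=-0.2042
step 2: x_pred=5.7332  r=-8.4732  x^+=2.0050  v^+=-1.3350  a^+=-0.3989
step 3: x_pred=0.1520  r=4.8280  x^+=2.2763  v^+=-0.0627  a^+=-0.2880
step 4: x_pred=2.0018  r=-0.6718  x^+=1.7062  v^+=-0.6451  a^+=-0.3034

v_post = -0.6451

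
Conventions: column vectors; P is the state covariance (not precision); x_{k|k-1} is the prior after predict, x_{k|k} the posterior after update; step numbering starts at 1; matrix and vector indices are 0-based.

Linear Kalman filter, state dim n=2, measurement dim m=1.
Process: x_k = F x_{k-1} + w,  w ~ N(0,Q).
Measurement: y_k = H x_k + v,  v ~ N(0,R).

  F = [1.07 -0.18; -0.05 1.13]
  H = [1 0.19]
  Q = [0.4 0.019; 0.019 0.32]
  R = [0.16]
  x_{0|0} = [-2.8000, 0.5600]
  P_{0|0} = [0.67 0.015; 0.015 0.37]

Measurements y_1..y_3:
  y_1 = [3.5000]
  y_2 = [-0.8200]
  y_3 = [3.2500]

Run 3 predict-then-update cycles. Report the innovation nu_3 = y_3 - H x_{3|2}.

innov = [3.5754]

step 1: x^-=[-3.0968, 0.7728]  P^-=[1.1733 -0.0738; -0.0738 0.7924]  S=[1.3338]  K=[0.8691; 0.0575]  nu=[6.4500]  x^+=[2.5090, 1.1438]  P^+=[0.1658 -0.1405; -0.1405 0.7880]
step 2: x^-=[2.4787, 1.1671]  P^-=[0.6694 -0.3213; -0.3213 1.3425]  S=[0.7558]  K=[0.8050; -0.0876]  nu=[-3.5205]  x^+=[-0.3551, 1.4756]  P^+=[0.1797 -0.2680; -0.2680 1.3367]
step 3: x^-=[-0.6456, 1.6852]  P^-=[0.7523 -0.5889; -0.5889 2.0576]  S=[0.7628]  K=[0.8396; -0.2596]  nu=[3.5754]  x^+=[2.3562, 0.7571]  P^+=[0.2146 -0.4227; -0.4227 2.0062]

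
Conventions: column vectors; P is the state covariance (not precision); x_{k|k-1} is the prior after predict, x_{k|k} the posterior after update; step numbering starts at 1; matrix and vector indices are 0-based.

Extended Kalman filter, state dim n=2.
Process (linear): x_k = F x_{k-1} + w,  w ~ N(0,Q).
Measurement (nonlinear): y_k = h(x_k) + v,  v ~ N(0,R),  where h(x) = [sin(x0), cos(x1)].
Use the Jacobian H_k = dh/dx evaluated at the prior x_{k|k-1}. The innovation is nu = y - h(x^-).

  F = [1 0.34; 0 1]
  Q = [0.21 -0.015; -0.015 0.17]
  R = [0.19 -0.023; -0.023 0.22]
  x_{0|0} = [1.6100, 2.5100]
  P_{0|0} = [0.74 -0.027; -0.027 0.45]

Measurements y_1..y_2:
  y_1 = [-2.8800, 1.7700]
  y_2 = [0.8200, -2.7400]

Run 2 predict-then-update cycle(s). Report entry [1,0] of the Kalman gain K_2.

step 1: x^-=[2.4634, 2.5100]  P^-=[0.9837 0.1110; 0.1110 0.6200]  H_jac=[-0.7787 0.0000; 0.0000 -0.5904]  S=[0.7865 0.0280; 0.0280 0.4361]  K=[-0.9708 -0.0879; -0.0802 -0.8342]  nu=[-3.5074, 2.5771]  x^+=[5.6420, 0.6414]  P^+=[0.2343 -0.0051; -0.0051 0.3077]
step 2: x^-=[5.8600, 0.6414]  P^-=[0.4764 0.0845; 0.0845 0.4777]  H_jac=[0.9118 0.0000; 0.0000 -0.5983]  S=[0.5861 -0.0691; -0.0691 0.3910]  K=[0.7414 0.0017; 0.0463 -0.7228]  nu=[1.2306, -3.5413]  x^+=[6.7664, 3.2580]  P^+=[0.1544 0.0279; 0.0279 0.2675]

K[1,0] = 0.0463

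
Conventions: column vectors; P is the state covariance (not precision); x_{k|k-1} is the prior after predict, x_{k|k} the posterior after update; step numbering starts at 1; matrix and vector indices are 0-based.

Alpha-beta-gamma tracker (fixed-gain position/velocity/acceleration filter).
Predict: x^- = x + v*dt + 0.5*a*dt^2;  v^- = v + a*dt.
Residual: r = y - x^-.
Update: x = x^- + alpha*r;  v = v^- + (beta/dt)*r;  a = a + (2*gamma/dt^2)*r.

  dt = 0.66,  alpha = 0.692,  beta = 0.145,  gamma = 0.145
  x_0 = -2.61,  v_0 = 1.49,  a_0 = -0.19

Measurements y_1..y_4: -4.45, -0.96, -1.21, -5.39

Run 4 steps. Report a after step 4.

a_post = -2.5245

step 1: x_pred=-1.6680  r=-2.7820  x^+=-3.5931  v^+=0.7534  a^+=-2.0421
step 2: x_pred=-3.5407  r=2.5807  x^+=-1.7548  v^+=-0.0274  a^+=-0.3240
step 3: x_pred=-1.8435  r=0.6335  x^+=-1.4051  v^+=-0.1021  a^+=0.0977
step 4: x_pred=-1.4512  r=-3.9388  x^+=-4.1769  v^+=-0.9030  a^+=-2.5245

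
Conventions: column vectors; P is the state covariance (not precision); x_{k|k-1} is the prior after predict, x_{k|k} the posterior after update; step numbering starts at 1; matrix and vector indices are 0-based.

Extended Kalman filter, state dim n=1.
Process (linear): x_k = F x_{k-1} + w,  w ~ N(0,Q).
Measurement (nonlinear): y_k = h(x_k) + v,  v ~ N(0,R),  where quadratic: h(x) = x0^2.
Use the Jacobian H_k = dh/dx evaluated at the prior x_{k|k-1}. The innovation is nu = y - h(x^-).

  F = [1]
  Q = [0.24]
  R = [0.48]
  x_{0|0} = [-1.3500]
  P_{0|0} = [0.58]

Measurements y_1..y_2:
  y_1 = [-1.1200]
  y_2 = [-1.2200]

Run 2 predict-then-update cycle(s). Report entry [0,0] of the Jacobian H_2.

step 1: x^-=[-1.3500]  P^-=[0.8200]  H_jac=[-2.7000]  S=[6.4578]  K=[-0.3428]  nu=[-2.9425]  x^+=[-0.3412]  P^+=[0.0609]
step 2: x^-=[-0.3412]  P^-=[0.3009]  H_jac=[-0.6824]  S=[0.6201]  K=[-0.3312]  nu=[-1.3364]  x^+=[0.1014]  P^+=[0.2329]

H_jac[0,0] = -0.6824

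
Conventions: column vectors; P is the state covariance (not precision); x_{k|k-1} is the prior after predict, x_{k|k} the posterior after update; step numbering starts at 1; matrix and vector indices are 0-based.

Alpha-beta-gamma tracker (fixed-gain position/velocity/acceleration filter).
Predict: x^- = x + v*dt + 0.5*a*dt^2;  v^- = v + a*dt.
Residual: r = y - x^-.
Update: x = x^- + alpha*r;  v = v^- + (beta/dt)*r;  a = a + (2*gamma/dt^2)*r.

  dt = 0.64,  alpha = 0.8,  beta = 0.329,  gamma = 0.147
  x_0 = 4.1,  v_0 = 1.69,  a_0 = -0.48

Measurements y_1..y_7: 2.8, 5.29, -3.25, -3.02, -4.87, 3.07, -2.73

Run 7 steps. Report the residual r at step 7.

resid = -3.9022

step 1: x_pred=5.0833  r=-2.2833  x^+=3.2567  v^+=0.2090  a^+=-2.1189
step 2: x_pred=2.9565  r=2.3335  x^+=4.8233  v^+=0.0525  a^+=-0.4440
step 3: x_pred=4.7660  r=-8.0160  x^+=-1.6468  v^+=-4.3523  a^+=-6.1976
step 4: x_pred=-5.7016  r=2.6816  x^+=-3.5563  v^+=-6.9403  a^+=-4.2729
step 5: x_pred=-8.8732  r=4.0032  x^+=-5.6706  v^+=-7.6171  a^+=-1.3995
step 6: x_pred=-10.8322  r=13.9022  x^+=0.2896  v^+=-1.3661  a^+=8.5791
step 7: x_pred=1.1722  r=-3.9022  x^+=-1.9496  v^+=2.1185  a^+=5.7782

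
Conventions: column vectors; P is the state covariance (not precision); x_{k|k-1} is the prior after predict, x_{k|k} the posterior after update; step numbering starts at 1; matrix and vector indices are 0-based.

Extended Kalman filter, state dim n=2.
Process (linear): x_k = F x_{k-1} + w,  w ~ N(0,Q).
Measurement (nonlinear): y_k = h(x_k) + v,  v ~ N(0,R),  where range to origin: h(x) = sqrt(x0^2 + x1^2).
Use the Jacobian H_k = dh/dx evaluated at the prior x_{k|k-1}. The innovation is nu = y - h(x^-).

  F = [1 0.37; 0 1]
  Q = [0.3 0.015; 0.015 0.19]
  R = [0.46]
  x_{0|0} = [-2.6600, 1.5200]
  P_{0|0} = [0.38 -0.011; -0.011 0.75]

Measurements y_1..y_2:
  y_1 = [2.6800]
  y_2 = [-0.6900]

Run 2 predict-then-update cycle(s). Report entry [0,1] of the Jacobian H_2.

H_jac[0,1] = 0.7033

step 1: x^-=[-2.0976, 1.5200]  P^-=[0.7745 0.2815; 0.2815 0.9400]  H_jac=[-0.8097 0.5868]  S=[1.0240]  K=[-0.4512; 0.3160]  nu=[0.0896]  x^+=[-2.1380, 1.5483]  P^+=[0.5661 0.4275; 0.4275 0.8377]
step 2: x^-=[-1.5651, 1.5483]  P^-=[1.2971 0.7525; 0.7525 1.0277]  H_jac=[-0.7109 0.7033]  S=[0.8715]  K=[-0.4509; 0.2155]  nu=[-2.8916]  x^+=[-0.2612, 0.9251]  P^+=[1.1199 0.8372; 0.8372 0.9872]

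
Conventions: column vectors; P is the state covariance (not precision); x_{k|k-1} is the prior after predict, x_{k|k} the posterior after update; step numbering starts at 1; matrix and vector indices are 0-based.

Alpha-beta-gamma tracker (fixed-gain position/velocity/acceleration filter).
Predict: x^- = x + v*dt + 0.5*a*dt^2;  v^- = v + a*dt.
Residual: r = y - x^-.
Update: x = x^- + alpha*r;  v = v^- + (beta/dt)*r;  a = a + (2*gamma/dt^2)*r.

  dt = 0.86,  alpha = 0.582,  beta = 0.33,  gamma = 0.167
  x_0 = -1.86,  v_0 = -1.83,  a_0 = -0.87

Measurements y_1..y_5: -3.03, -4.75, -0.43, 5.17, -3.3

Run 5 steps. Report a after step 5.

a_post = 0.7059

step 1: x_pred=-3.7555  r=0.7255  x^+=-3.3333  v^+=-2.2998  a^+=-0.5424
step 2: x_pred=-5.5117  r=0.7617  x^+=-5.0684  v^+=-2.4740  a^+=-0.1984
step 3: x_pred=-7.2693  r=6.8393  x^+=-3.2888  v^+=-0.0202  a^+=2.8902
step 4: x_pred=-2.2374  r=7.4074  x^+=2.0737  v^+=5.3078  a^+=6.2354
step 5: x_pred=8.9442  r=-12.2442  x^+=1.8181  v^+=5.9718  a^+=0.7059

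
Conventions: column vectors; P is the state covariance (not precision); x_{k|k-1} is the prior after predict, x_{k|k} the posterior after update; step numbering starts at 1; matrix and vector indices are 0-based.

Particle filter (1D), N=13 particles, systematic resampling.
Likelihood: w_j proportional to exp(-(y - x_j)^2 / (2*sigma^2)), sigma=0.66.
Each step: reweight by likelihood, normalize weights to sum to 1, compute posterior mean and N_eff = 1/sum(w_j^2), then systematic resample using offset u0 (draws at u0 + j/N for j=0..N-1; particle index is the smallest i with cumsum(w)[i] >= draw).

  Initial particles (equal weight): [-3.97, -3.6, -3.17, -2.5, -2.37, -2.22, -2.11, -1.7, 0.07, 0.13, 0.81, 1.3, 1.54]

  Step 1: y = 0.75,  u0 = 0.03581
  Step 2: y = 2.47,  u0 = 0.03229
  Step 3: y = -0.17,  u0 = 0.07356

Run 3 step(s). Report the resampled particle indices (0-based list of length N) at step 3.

step 1: w=[0.0000, 0.0000, 0.0000, 0.0000, 0.0000, 0.0000, 0.0000, 0.0003, 0.1718, 0.1879, 0.2909, 0.2064, 0.1427]  mean=0.7595  Neff=4.7083  idx=[8, 8, 9, 9, 9, 10, 10, 10, 11, 11, 11, 12, 12]
step 2: w=[0.0009, 0.0009, 0.0012, 0.0012, 0.0012, 0.0282, 0.0282, 0.0282, 0.1386, 0.1386, 0.1386, 0.2471, 0.2471]  mean=1.3706  Neff=5.4915  idx=[5, 8, 8, 9, 9, 10, 10, 11, 11, 11, 12, 12, 12]
step 3: w=[0.3182, 0.0802, 0.0802, 0.0802, 0.0802, 0.0802, 0.0802, 0.0334, 0.0334, 0.0334, 0.0334, 0.0334, 0.0334]  mean=1.1922  Neff=6.8222  idx=[0, 0, 0, 0, 1, 2, 3, 4, 5, 6, 8, 10, 12]

resampled_idx = [0, 0, 0, 0, 1, 2, 3, 4, 5, 6, 8, 10, 12]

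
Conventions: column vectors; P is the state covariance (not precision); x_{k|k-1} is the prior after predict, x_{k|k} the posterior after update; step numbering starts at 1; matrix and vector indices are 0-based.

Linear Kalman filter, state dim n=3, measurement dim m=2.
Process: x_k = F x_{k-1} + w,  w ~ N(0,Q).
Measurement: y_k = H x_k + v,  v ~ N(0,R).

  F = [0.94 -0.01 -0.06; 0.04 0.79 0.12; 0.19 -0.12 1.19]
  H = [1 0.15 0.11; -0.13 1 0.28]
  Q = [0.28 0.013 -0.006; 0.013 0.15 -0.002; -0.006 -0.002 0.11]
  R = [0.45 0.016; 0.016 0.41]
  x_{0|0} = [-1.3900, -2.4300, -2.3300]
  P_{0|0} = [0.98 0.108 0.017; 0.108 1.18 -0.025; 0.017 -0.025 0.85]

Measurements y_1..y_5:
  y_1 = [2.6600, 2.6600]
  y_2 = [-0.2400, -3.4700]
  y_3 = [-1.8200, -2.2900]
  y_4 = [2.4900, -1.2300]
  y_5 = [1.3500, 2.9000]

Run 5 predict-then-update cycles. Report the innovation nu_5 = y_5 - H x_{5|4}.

innov = [0.2437, 5.0665]

step 1: x^-=[-1.1425, -2.2549, -2.7452]  P^-=[1.1451 0.1177 0.1163; 0.1177 0.9025 0.0087; 0.1163 0.0087 1.3760]  S=[1.6933 0.1925; 0.1925 1.4055]  K=[0.7051 -0.0956; 0.0793 0.6221; 0.1302 0.2517]  nu=[4.4427, 5.5350]  x^+=[1.4611, 1.5406, -0.7734]  P^+=[0.3163 0.0236 -0.0371; 0.0236 0.3289 -0.2483; -0.0371 -0.2483 1.2456]
step 2: x^-=[1.4044, 1.1827, -0.8276]  P^-=[0.5675 0.0388 -0.0807; 0.0388 0.3278 -0.0819; -0.0807 -0.0819 1.9430]  S=[1.0395 0.0554; 0.0554 0.8496]  K=[0.5485 -0.1035; 0.0574 0.3491; 0.0868 0.5506]  nu=[-1.7308, -4.2385]  x^+=[0.8938, -0.3962, -3.3115]  P^+=[0.2520 0.0265 -0.0980; 0.0265 0.2186 -0.2539; -0.0980 -0.2539 1.6724]
step 3: x^-=[1.0429, -0.6747, -3.7233]  P^-=[0.5189 0.0299 -0.1905; 0.0299 0.2635 -0.0200; -0.1905 -0.0200 2.5174]  S=[0.9717 0.0413; 0.0413 0.8745]  K=[0.5225 -0.1286; 0.0570 0.2878; 0.0515 0.8090]  nu=[-2.3521, -0.4372]  x^+=[-0.1300, -0.9345, -4.1981]  P^+=[0.2447 0.0274 -0.1428; 0.0274 0.1866 -0.2290; -0.1428 -0.2290 1.9391]
step 4: x^-=[0.1390, -1.2472, -4.9083]  P^-=[0.5185 0.0225 -0.2608; 0.0225 0.2517 0.0410; -0.2608 0.0410 2.8670]  S=[0.9596 0.0337; 0.0337 0.9313]  K=[0.5191 -0.1454; 0.0578 0.2774; 0.0303 0.9413]  nu=[3.0779, 1.4096]  x^+=[1.5318, -0.6785, -3.4882]  P^+=[0.2454 0.0267 -0.1647; 0.0267 0.1758 -0.2059; -0.1647 -0.2059 2.0390]
step 5: x^-=[1.6560, -0.8933, -3.7785]  P^-=[0.5220 0.0178 -0.2920; 0.0178 0.2505 0.0760; -0.2920 0.0760 2.9920]  S=[0.9574 0.0293; 0.0293 0.9631]  K=[0.5191 -0.1527; 0.0581 0.2780; 0.0204 0.9876]  nu=[0.2437, 5.0665]  x^+=[1.0090, 0.5296, 1.2301]  P^+=[0.2462 0.0259 -0.1719; 0.0259 0.1719 -0.1914; -0.1719 -0.1914 2.0511]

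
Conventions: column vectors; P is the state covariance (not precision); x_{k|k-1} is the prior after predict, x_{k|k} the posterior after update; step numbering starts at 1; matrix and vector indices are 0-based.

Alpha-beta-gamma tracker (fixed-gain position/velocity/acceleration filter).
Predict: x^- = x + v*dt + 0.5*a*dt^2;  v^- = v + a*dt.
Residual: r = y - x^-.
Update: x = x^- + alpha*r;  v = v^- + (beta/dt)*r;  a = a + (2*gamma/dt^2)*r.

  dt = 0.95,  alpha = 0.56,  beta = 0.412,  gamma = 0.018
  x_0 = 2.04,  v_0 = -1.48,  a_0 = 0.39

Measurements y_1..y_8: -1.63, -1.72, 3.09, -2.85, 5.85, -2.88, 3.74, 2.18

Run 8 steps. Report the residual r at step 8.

step 1: x_pred=0.8100  r=-2.4400  x^+=-0.5564  v^+=-2.1677  a^+=0.2927
step 2: x_pred=-2.4836  r=0.7636  x^+=-2.0560  v^+=-1.5585  a^+=0.3231
step 3: x_pred=-3.3907  r=6.4807  x^+=0.2385  v^+=1.5591  a^+=0.5816
step 4: x_pred=1.9821  r=-4.8321  x^+=-0.7239  v^+=0.0161  a^+=0.3889
step 5: x_pred=-0.5331  r=6.3831  x^+=3.0414  v^+=3.1538  a^+=0.6435
step 6: x_pred=6.3279  r=-9.2079  x^+=1.1715  v^+=-0.2282  a^+=0.2762
step 7: x_pred=1.0793  r=2.6607  x^+=2.5693  v^+=1.1881  a^+=0.3824
step 8: x_pred=3.8705  r=-1.6905  x^+=2.9238  v^+=0.8182  a^+=0.3149

resid = -1.6905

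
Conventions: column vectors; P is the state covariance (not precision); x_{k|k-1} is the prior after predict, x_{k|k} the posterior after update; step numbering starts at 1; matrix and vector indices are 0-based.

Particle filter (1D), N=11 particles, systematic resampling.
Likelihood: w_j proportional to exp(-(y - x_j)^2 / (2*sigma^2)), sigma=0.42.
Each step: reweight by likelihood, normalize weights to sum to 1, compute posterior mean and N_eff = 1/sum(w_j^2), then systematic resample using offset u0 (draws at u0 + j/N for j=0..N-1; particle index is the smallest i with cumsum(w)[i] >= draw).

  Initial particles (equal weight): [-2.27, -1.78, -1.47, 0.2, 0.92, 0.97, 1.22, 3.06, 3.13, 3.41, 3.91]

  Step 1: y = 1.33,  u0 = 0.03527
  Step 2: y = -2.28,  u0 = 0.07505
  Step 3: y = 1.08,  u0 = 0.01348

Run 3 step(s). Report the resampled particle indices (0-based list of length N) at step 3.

step 1: w=[0.0000, 0.0000, 0.0000, 0.0116, 0.2692, 0.3002, 0.4189, 0.0001, 0.0000, 0.0000, 0.0000]  mean=1.0526  Neff=2.9572  idx=[4, 4, 4, 5, 5, 5, 5, 6, 6, 6, 6]
step 2: w=[0.2166, 0.2166, 0.2166, 0.0868, 0.0868, 0.0868, 0.0868, 0.0007, 0.0007, 0.0007, 0.0007]  mean=0.9382  Neff=5.8514  idx=[0, 0, 1, 1, 2, 2, 2, 3, 4, 5, 6]
step 3: w=[0.0896, 0.0896, 0.0896, 0.0896, 0.0896, 0.0896, 0.0896, 0.0931, 0.0931, 0.0931, 0.0931]  mean=0.9386  Neff=10.9962  idx=[0, 1, 2, 3, 4, 5, 6, 7, 8, 9, 10]

resampled_idx = [0, 1, 2, 3, 4, 5, 6, 7, 8, 9, 10]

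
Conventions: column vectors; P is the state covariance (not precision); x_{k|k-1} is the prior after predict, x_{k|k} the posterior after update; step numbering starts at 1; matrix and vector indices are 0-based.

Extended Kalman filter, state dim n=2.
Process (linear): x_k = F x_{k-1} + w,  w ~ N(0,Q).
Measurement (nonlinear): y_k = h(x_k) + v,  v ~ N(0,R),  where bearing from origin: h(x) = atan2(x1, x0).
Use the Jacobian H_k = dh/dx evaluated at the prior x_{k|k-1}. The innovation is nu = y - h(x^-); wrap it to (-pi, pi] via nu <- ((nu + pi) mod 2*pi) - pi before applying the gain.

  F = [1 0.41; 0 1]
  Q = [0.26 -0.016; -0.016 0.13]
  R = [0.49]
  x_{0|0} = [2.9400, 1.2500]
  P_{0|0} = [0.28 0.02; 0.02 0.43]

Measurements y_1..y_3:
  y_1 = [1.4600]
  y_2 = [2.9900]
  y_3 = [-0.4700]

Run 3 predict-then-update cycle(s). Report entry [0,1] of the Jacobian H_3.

step 1: x^-=[3.4525, 1.2500]  P^-=[0.6287 0.1803; 0.1803 0.5600]  H_jac=[-0.0927 0.2561]  S=[0.5236]  K=[-0.0231; 0.2420]  nu=[1.1126]  x^+=[3.4267, 1.5192]  P^+=[0.6284 0.1832; 0.1832 0.5293]
step 2: x^-=[4.0496, 1.5192]  P^-=[1.1276 0.3843; 0.3843 0.6593]  H_jac=[-0.0812 0.2165]  S=[0.5148]  K=[-0.0163; 0.2166]  nu=[2.6311]  x^+=[4.0067, 2.0892]  P^+=[1.1275 0.3861; 0.3861 0.6352]
step 3: x^-=[4.8633, 2.0892]  P^-=[1.8109 0.6305; 0.6305 0.7652]  H_jac=[-0.0746 0.1736]  S=[0.5068]  K=[-0.0505; 0.1693]  nu=[-0.8757]  x^+=[4.9075, 1.9409]  P^+=[1.8096 0.6348; 0.6348 0.7507]

H_jac[0,1] = 0.1736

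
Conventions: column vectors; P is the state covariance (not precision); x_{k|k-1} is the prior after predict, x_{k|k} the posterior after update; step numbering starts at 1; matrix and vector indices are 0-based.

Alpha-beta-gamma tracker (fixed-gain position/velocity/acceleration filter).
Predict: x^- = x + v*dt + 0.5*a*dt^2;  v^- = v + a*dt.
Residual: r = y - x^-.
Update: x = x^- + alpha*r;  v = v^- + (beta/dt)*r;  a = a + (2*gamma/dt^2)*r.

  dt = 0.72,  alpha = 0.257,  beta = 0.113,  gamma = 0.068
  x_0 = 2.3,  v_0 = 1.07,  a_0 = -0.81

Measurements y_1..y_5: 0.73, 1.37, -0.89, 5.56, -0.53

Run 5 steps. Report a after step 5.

step 1: x_pred=2.8604  r=-2.1304  x^+=2.3129  v^+=0.1524  a^+=-1.3689
step 2: x_pred=2.0679  r=-0.6979  x^+=1.8885  v^+=-0.9427  a^+=-1.5520
step 3: x_pred=0.8075  r=-1.6975  x^+=0.3712  v^+=-2.3266  a^+=-1.9973
step 4: x_pred=-1.8216  r=7.3816  x^+=0.0755  v^+=-2.6061  a^+=-0.0608
step 5: x_pred=-1.8167  r=1.2867  x^+=-1.4860  v^+=-2.4480  a^+=0.2768

a_post = 0.2768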